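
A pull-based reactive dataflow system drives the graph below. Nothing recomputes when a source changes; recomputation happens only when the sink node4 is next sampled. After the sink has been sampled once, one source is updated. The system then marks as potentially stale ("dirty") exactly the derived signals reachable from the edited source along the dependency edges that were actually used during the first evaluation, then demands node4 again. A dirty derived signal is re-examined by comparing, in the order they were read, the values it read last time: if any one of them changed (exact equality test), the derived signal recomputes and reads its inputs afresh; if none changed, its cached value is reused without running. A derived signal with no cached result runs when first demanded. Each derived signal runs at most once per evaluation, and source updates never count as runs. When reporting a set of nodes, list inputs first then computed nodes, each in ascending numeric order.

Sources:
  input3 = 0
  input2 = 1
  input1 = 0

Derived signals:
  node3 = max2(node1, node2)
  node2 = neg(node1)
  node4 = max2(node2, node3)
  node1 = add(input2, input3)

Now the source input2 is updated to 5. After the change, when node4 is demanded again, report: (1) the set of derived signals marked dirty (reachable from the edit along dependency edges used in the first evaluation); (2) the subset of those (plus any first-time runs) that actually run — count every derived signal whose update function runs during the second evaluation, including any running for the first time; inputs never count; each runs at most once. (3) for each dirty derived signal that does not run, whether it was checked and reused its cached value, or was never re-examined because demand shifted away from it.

Marked dirty: node1, node2, node3, node4.
Derived signals that run: node1, node2, node3, node4 — 4 in total.
Every dirty derived signal ran.

First evaluation (everything demanded from the output):
  node1 = add(1, 0) = 1
  node2 = neg(1) = -1
  node3 = max2(1, -1) = 1
  node4 = max2(-1, 1) = 1

Propagation after the edit:
  node1: runs — input2 1->5; result 5.
  node2: runs — node1 1->5; result -5.
  node3: runs — node1 1->5; node2 -1->-5; result 5.
  node4: runs — node2 -1->-5; node3 1->5; result 5.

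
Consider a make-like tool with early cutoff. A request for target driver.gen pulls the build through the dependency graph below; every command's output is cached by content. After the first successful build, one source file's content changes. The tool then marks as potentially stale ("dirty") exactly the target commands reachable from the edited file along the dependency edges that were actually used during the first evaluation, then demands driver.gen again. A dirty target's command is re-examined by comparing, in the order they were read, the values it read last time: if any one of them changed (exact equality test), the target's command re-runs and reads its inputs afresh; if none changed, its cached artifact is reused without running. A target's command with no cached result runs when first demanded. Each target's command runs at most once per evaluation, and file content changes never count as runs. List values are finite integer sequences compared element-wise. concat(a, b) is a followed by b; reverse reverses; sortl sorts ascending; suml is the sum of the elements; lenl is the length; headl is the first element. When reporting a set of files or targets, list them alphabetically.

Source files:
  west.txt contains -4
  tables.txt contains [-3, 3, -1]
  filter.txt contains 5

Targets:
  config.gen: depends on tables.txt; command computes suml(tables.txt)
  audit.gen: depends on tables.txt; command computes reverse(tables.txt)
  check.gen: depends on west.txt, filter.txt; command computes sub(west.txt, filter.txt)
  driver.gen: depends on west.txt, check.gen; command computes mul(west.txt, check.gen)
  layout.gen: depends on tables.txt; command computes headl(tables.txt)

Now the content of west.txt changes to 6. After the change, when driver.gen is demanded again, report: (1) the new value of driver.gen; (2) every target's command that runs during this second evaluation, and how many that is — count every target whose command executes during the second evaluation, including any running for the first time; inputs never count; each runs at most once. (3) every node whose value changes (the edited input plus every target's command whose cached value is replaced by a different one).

Demanding driver.gen again yields 6.
2 target commands run: check.gen, driver.gen.
The nodes whose values change: check.gen, driver.gen, west.txt.

First demand of the output computes:
  check.gen = sub(-4, 5) = -9
  driver.gen = mul(-4, -9) = 36

After the edit, cleaning proceeds:
  check.gen: a read changed (west.txt -4->6) — executes, giving 1.
  driver.gen: a read changed (west.txt -4->6; check.gen -9->1) — executes, giving 6.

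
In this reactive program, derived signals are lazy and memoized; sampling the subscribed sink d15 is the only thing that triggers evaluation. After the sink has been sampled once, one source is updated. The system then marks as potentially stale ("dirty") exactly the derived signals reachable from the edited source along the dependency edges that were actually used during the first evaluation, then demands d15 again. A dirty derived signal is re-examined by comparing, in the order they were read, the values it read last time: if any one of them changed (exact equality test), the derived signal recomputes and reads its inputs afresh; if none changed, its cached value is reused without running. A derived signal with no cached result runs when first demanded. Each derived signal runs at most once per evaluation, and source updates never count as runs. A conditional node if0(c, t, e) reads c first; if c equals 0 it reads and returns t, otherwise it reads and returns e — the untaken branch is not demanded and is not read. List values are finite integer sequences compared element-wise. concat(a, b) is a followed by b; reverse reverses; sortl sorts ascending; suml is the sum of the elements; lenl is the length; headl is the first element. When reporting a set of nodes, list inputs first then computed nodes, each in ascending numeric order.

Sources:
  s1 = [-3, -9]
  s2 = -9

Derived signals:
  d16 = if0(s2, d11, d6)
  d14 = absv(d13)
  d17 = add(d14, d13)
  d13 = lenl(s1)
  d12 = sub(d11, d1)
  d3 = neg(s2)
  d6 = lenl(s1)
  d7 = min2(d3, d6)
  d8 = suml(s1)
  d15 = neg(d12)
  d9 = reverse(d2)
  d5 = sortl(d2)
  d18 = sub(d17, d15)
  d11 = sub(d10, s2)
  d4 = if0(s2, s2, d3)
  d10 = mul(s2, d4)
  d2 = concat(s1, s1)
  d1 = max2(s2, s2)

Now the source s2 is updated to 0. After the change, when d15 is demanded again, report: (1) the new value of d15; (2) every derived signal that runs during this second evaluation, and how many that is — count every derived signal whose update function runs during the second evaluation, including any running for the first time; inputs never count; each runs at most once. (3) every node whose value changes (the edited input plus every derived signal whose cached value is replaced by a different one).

First demand of the output computes:
  d1 = max2(-9, -9) = -9
  d3 = neg(-9) = 9
  d4 = if0(s2=-9 -> else branch d3) = 9
  d10 = mul(-9, 9) = -81
  d11 = sub(-81, -9) = -72
  d12 = sub(-72, -9) = -63
  d15 = neg(-63) = 63

After the edit, cleaning proceeds:
  d1: a read changed (s2 -9->0; s2 -9->0) — executes, giving 0.
  d3: stays stale; no demand reaches it after the flip.
  d4: a read changed (s2 -9->0) — executes, giving 0.
  d10: a read changed (s2 -9->0; d4 9->0) — executes, giving 0.
  d11: a read changed (d10 -81->0; s2 -9->0) — executes, giving 0.
  d12: a read changed (d11 -72->0; d1 -9->0) — executes, giving 0.
  d15: a read changed (d12 -63->0) — executes, giving 0.

Note the branch switch — demand abandons d3, which is never re-examined.

Demanding d15 again yields 0.
6 derived signals run: d1, d4, d10, d11, d12, d15.
The nodes whose values change: s2, d1, d4, d10, d11, d12, d15.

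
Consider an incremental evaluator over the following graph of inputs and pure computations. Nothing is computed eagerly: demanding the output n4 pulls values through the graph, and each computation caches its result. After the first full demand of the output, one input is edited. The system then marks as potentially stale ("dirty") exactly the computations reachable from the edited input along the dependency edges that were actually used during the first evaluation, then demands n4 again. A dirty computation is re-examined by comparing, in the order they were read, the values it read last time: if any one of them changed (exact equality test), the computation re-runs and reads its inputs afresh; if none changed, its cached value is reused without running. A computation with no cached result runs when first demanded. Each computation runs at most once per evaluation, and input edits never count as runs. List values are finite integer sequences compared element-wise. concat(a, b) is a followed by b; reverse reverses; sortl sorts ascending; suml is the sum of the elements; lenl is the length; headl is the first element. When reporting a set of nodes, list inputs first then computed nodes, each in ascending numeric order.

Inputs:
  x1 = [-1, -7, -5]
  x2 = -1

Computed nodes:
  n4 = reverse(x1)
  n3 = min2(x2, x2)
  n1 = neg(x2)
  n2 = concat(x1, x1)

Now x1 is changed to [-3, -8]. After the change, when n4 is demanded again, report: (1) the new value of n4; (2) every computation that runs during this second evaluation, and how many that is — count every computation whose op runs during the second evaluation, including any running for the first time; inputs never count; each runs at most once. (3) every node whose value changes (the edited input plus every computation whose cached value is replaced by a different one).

Initial pass — values computed on the first demand:
  n4 = reverse([-1, -7, -5]) = [-5, -7, -1]

Second demand — change propagation:
  n4: re-runs because x1 [-1, -7, -5]->[-3, -8]; new result [-8, -3].

n4 now evaluates to [-8, -3].
Run set: n4 (1 run).
Changed values: x1, n4.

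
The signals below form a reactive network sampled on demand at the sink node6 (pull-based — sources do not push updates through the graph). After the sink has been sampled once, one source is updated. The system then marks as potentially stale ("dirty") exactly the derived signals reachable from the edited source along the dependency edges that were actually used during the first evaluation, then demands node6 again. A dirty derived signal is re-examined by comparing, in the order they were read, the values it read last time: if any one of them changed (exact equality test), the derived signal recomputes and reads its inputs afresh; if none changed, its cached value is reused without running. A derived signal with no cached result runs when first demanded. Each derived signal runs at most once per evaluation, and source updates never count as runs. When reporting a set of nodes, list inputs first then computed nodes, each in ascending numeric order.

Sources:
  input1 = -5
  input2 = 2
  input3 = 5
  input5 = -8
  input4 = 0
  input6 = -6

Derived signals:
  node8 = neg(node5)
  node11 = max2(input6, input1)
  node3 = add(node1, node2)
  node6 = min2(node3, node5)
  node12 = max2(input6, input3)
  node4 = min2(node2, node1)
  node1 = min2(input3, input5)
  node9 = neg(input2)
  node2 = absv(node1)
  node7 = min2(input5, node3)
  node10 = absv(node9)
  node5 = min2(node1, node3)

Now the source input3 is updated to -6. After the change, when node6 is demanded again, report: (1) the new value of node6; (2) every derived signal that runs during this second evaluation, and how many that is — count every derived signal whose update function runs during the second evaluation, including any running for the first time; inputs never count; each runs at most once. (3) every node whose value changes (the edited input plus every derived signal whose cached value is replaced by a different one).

node6 now evaluates to -8.
Run set: node1 (1 run).
Changed values: input3.
The important point: node1 recomputes to an identical value, and the output ends up unchanged.

Initial pass — values computed on the first demand:
  node1 = min2(5, -8) = -8
  node2 = absv(-8) = 8
  node3 = add(-8, 8) = 0
  node5 = min2(-8, 0) = -8
  node6 = min2(0, -8) = -8

Second demand — change propagation:
  node1: re-runs because input3 5->-6; new result -8 (unchanged).
  node2: re-examined; everything it read last time is the same (node1 unchanged) — cache 8 kept, no run.
  node3: re-examined; everything it read last time is the same (node1 unchanged, node2 unchanged) — cache 0 kept, no run.
  node5: re-examined; everything it read last time is the same (node1 unchanged, node3 unchanged) — cache -8 kept, no run.
  node6: re-examined; everything it read last time is the same (node3 unchanged, node5 unchanged) — cache -8 kept, no run.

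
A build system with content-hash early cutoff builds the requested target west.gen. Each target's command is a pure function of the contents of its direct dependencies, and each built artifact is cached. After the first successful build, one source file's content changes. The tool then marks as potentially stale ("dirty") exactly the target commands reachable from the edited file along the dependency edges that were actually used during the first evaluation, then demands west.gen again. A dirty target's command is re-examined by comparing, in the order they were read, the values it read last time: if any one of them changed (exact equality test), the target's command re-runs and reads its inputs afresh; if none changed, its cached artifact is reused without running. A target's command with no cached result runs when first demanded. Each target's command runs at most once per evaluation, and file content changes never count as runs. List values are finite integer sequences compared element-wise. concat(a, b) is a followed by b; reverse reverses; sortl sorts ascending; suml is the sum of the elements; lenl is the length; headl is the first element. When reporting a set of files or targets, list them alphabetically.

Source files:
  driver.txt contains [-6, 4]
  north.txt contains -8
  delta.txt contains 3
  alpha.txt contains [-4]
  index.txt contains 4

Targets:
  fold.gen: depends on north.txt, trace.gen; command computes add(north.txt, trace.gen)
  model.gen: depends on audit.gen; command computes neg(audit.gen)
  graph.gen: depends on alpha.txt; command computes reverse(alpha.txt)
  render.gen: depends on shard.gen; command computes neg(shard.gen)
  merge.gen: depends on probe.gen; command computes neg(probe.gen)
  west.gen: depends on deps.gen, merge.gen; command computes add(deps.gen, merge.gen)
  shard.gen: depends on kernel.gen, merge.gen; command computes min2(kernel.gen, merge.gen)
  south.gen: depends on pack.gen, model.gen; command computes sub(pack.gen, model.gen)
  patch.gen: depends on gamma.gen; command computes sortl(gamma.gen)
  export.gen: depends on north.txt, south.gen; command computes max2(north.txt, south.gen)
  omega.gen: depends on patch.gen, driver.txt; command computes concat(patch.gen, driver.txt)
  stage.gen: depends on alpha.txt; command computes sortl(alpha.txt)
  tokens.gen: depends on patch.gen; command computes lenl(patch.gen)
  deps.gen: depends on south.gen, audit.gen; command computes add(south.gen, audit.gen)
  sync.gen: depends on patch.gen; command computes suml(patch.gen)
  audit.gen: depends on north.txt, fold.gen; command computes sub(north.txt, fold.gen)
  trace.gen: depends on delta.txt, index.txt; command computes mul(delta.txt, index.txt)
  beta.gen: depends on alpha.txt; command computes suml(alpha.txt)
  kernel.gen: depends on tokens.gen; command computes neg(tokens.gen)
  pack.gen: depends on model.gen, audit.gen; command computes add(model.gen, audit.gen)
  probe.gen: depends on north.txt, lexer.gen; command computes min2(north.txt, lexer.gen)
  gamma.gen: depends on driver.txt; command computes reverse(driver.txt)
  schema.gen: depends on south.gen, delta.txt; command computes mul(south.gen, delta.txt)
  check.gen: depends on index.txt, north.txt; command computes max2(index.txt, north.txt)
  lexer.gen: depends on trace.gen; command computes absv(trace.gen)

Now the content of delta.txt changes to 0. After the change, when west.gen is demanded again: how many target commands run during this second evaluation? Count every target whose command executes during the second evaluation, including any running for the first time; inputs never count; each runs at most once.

Target commands that run: audit.gen, deps.gen, fold.gen, lexer.gen, model.gen, pack.gen, probe.gen, south.gen, trace.gen, west.gen — 10 in total.
Key observation: the cutoff stops propagation at merge.gen — its inputs' values are unchanged, so it reuses its cache.

First evaluation (everything demanded from the output):
  trace.gen = mul(3, 4) = 12
  fold.gen = add(-8, 12) = 4
  audit.gen = sub(-8, 4) = -12
  lexer.gen = absv(12) = 12
  model.gen = neg(-12) = 12
  pack.gen = add(12, -12) = 0
  probe.gen = min2(-8, 12) = -8
  merge.gen = neg(-8) = 8
  south.gen = sub(0, 12) = -12
  deps.gen = add(-12, -12) = -24
  west.gen = add(-24, 8) = -16

Propagation after the edit:
  trace.gen: runs — delta.txt 3->0; result 0.
  fold.gen: runs — trace.gen 12->0; result -8.
  audit.gen: runs — fold.gen 4->-8; result 0.
  lexer.gen: runs — trace.gen 12->0; result 0.
  model.gen: runs — audit.gen -12->0; result 0.
  pack.gen: runs — model.gen 12->0; audit.gen -12->0; result 0 (same value as before).
  probe.gen: runs — lexer.gen 12->0; result -8 (same value as before).
  merge.gen: checked — values it read are unchanged (probe.gen unchanged); reused cached 8 without running.
  south.gen: runs — model.gen 12->0; result 0.
  deps.gen: runs — south.gen -12->0; audit.gen -12->0; result 0.
  west.gen: runs — deps.gen -24->0; result 8.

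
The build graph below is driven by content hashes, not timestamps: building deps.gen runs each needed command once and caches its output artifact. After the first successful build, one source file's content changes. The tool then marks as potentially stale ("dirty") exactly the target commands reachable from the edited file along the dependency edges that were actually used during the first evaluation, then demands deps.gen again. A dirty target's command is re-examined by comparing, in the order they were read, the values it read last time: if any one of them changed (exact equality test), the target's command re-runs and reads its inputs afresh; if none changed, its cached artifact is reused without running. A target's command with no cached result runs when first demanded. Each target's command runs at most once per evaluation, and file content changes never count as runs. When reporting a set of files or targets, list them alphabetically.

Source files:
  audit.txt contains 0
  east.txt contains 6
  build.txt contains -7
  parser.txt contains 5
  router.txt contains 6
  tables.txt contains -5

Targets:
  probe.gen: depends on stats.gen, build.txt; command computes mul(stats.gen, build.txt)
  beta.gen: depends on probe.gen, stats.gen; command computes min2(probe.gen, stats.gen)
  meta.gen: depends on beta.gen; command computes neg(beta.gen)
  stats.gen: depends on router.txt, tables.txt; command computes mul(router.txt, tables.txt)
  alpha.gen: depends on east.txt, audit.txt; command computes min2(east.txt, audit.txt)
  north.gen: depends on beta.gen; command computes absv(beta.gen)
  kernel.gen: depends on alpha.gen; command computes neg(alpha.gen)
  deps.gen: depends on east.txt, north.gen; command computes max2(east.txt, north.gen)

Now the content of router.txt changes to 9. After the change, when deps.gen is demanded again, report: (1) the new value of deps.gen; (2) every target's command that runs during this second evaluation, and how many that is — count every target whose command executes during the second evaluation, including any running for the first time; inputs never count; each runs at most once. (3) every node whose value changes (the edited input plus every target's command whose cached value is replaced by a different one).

deps.gen now evaluates to 45.
Run set: beta.gen, deps.gen, north.gen, probe.gen, stats.gen (5 run).
Changed values: beta.gen, deps.gen, north.gen, probe.gen, router.txt, stats.gen.

Initial pass — values computed on the first demand:
  stats.gen = mul(6, -5) = -30
  probe.gen = mul(-30, -7) = 210
  beta.gen = min2(210, -30) = -30
  north.gen = absv(-30) = 30
  deps.gen = max2(6, 30) = 30

Second demand — change propagation:
  stats.gen: re-runs because router.txt 6->9; new result -45.
  probe.gen: re-runs because stats.gen -30->-45; new result 315.
  beta.gen: re-runs because probe.gen 210->315; stats.gen -30->-45; new result -45.
  north.gen: re-runs because beta.gen -30->-45; new result 45.
  deps.gen: re-runs because north.gen 30->45; new result 45.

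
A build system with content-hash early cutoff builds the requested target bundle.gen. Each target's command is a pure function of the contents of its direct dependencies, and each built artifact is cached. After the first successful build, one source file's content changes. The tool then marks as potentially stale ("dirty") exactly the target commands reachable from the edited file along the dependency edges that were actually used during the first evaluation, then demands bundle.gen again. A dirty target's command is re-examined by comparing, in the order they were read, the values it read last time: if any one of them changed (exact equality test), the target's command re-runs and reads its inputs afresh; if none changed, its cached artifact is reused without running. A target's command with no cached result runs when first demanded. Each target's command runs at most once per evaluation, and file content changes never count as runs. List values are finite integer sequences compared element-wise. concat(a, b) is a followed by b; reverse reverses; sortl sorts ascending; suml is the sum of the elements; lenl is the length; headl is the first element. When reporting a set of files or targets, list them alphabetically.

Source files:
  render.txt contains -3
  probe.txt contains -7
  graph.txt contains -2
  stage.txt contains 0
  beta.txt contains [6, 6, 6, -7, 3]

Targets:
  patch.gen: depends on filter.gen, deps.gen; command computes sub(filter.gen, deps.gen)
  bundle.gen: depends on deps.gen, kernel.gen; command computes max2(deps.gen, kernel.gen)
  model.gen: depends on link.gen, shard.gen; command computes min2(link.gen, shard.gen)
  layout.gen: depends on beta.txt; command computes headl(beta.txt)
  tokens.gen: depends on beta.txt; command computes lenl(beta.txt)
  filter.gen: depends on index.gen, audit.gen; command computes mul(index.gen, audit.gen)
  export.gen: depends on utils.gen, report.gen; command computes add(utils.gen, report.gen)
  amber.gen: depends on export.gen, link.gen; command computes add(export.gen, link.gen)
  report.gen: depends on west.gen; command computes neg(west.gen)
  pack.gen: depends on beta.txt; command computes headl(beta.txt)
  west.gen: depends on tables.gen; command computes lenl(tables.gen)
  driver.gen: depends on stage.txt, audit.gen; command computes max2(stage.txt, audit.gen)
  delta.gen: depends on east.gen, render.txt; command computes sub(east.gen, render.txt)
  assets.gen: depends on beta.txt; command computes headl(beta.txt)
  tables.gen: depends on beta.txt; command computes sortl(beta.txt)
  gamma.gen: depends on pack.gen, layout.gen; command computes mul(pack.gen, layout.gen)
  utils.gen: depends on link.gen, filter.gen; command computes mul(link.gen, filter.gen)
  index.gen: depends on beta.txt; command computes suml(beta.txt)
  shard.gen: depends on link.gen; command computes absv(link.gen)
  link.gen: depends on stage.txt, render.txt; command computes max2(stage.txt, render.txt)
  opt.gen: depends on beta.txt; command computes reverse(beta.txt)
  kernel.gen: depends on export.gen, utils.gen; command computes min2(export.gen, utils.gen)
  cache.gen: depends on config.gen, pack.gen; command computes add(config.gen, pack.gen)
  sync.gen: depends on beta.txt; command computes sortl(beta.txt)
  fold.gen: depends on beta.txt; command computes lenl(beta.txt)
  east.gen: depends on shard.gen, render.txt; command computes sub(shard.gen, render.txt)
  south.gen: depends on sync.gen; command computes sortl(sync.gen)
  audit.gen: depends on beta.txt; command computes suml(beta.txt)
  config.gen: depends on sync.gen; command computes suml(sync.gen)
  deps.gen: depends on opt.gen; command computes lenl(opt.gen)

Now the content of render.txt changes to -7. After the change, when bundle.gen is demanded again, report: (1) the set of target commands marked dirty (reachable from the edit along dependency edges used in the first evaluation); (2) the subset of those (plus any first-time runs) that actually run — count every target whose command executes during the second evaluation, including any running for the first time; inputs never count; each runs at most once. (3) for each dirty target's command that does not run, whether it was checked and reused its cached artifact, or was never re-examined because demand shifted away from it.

First evaluation (everything demanded from the output):
  audit.gen = suml([6, 6, 6, -7, 3]) = 14
  index.gen = suml([6, 6, 6, -7, 3]) = 14
  filter.gen = mul(14, 14) = 196
  link.gen = max2(0, -3) = 0
  opt.gen = reverse([6, 6, 6, -7, 3]) = [3, -7, 6, 6, 6]
  deps.gen = lenl([3, -7, 6, 6, 6]) = 5
  tables.gen = sortl([6, 6, 6, -7, 3]) = [-7, 3, 6, 6, 6]
  utils.gen = mul(0, 196) = 0
  west.gen = lenl([-7, 3, 6, 6, 6]) = 5
  report.gen = neg(5) = -5
  export.gen = add(0, -5) = -5
  kernel.gen = min2(-5, 0) = -5
  bundle.gen = max2(5, -5) = 5

Propagation after the edit:
  link.gen: runs — render.txt -3->-7; result 0 (same value as before).
  utils.gen: checked — values it read are unchanged (link.gen unchanged, filter.gen unchanged); reused cached 0 without running.
  export.gen: checked — values it read are unchanged (utils.gen unchanged, report.gen unchanged); reused cached -5 without running.
  kernel.gen: checked — values it read are unchanged (export.gen unchanged, utils.gen unchanged); reused cached -5 without running.
  bundle.gen: checked — values it read are unchanged (deps.gen unchanged, kernel.gen unchanged); reused cached 5 without running.

Key observation: the change is absorbed at link.gen — it re-runs but produces the same value, and the output's value is unchanged.

Marked dirty: bundle.gen, export.gen, kernel.gen, link.gen, utils.gen.
Target commands that run: link.gen — 1 in total.
Checked but reused from cache: bundle.gen, export.gen, kernel.gen, utils.gen.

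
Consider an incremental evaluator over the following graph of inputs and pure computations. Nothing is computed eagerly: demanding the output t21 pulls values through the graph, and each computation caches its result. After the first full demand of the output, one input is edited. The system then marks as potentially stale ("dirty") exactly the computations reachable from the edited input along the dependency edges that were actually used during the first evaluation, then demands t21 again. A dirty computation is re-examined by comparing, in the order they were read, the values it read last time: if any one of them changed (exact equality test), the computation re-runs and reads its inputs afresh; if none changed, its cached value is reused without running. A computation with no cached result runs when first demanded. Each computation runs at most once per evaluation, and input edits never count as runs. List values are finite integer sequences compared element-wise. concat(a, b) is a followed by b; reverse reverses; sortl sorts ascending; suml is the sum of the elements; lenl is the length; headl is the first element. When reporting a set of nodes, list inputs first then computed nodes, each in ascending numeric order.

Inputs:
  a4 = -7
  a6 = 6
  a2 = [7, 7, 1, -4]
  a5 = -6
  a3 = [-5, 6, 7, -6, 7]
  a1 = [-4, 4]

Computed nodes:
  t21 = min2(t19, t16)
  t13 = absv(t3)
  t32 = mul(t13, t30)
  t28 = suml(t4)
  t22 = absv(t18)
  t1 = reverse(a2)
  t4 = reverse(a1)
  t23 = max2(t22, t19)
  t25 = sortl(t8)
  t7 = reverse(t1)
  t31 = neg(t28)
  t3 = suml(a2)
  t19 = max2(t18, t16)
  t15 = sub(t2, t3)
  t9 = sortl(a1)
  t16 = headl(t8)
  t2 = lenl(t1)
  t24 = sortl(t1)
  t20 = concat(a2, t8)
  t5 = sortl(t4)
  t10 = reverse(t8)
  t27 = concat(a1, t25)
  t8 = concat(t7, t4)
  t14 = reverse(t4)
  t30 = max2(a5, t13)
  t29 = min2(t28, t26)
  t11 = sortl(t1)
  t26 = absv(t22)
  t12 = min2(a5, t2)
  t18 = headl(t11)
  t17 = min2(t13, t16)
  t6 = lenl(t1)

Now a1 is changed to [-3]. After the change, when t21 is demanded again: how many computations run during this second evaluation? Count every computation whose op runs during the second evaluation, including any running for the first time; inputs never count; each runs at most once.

Run set: t4, t8, t16 (3 run).
The important point: t16 recomputes to an identical value, and the output ends up unchanged.

Initial pass — values computed on the first demand:
  t1 = reverse([7, 7, 1, -4]) = [-4, 1, 7, 7]
  t4 = reverse([-4, 4]) = [4, -4]
  t7 = reverse([-4, 1, 7, 7]) = [7, 7, 1, -4]
  t8 = concat([7, 7, 1, -4], [4, -4]) = [7, 7, 1, -4, 4, -4]
  t11 = sortl([-4, 1, 7, 7]) = [-4, 1, 7, 7]
  t16 = headl([7, 7, 1, -4, 4, -4]) = 7
  t18 = headl([-4, 1, 7, 7]) = -4
  t19 = max2(-4, 7) = 7
  t21 = min2(7, 7) = 7

Second demand — change propagation:
  t4: re-runs because a1 [-4, 4]->[-3]; new result [-3].
  t8: re-runs because t4 [4, -4]->[-3]; new result [7, 7, 1, -4, -3].
  t16: re-runs because t8 [7, 7, 1, -4, 4, -4]->[7, 7, 1, -4, -3]; new result 7 (unchanged).
  t19: re-examined; everything it read last time is the same (t18 unchanged, t16 unchanged) — cache 7 kept, no run.
  t21: re-examined; everything it read last time is the same (t19 unchanged, t16 unchanged) — cache 7 kept, no run.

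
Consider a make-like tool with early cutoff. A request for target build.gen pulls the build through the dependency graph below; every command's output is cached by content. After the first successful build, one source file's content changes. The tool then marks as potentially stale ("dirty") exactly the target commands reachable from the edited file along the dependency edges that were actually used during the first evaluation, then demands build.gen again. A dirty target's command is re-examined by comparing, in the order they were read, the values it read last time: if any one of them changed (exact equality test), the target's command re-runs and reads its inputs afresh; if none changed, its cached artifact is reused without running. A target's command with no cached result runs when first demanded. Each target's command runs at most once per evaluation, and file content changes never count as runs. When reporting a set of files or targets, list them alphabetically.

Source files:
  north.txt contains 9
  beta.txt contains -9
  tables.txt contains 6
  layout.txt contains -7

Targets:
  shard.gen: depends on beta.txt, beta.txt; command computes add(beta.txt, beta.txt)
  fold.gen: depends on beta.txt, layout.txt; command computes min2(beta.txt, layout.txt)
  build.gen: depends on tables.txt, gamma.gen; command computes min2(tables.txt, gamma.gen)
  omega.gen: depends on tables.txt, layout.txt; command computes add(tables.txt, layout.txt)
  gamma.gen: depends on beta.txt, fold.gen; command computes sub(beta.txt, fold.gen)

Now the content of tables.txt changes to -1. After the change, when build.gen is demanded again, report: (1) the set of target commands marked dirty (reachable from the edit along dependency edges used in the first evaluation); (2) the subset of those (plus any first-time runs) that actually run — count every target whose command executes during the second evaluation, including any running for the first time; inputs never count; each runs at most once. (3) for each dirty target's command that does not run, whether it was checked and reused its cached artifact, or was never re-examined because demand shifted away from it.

The edit dirties: build.gen.
1 target commands run: build.gen.
No dirty target's command escaped a run.

First demand of the output computes:
  fold.gen = min2(-9, -7) = -9
  gamma.gen = sub(-9, -9) = 0
  build.gen = min2(6, 0) = 0

After the edit, cleaning proceeds:
  build.gen: a read changed (tables.txt 6->-1) — executes, giving -1.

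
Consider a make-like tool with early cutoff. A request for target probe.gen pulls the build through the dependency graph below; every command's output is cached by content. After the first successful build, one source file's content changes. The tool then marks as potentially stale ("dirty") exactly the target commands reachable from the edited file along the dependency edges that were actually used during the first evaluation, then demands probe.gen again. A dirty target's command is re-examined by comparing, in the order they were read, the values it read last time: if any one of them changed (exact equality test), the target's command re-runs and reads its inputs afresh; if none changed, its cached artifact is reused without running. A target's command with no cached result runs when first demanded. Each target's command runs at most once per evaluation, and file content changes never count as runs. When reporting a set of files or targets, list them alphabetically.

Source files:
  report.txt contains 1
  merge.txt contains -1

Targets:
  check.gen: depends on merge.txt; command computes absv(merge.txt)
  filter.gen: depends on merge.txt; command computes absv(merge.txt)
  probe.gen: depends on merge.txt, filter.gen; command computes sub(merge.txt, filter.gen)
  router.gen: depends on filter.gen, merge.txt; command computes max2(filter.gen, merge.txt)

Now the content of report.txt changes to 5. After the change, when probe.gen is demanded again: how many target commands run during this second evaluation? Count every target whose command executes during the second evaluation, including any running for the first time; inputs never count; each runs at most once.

0 target commands run: none.
Note the shortcut — nothing in the graph depends on report.txt at all, so no recomputation happens.

First demand of the output computes:
  filter.gen = absv(-1) = 1
  probe.gen = sub(-1, 1) = -2

After the edit, cleaning proceeds:
  no node depends on report.txt at all; the second demand re-runs nothing.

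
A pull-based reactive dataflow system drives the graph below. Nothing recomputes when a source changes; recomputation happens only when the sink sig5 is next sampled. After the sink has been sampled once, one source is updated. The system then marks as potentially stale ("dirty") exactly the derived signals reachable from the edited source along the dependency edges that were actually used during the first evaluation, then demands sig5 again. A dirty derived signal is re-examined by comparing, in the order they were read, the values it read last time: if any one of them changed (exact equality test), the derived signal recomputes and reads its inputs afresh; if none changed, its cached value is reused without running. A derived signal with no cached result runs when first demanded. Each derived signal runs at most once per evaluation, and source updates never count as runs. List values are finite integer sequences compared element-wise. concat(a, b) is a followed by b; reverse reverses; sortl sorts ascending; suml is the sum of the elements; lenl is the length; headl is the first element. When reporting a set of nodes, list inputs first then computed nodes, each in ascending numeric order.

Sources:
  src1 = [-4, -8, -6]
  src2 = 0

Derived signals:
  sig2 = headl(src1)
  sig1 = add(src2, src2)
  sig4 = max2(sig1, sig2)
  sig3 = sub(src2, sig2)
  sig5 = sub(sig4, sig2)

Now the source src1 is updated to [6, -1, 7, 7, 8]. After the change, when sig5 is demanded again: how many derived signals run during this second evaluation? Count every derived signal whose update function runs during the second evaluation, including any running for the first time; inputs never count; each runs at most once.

Derived signals that run: sig2, sig4, sig5 — 3 in total.

First evaluation (everything demanded from the output):
  sig1 = add(0, 0) = 0
  sig2 = headl([-4, -8, -6]) = -4
  sig4 = max2(0, -4) = 0
  sig5 = sub(0, -4) = 4

Propagation after the edit:
  sig2: runs — src1 [-4, -8, -6]->[6, -1, 7, 7, 8]; result 6.
  sig4: runs — sig2 -4->6; result 6.
  sig5: runs — sig4 0->6; sig2 -4->6; result 0.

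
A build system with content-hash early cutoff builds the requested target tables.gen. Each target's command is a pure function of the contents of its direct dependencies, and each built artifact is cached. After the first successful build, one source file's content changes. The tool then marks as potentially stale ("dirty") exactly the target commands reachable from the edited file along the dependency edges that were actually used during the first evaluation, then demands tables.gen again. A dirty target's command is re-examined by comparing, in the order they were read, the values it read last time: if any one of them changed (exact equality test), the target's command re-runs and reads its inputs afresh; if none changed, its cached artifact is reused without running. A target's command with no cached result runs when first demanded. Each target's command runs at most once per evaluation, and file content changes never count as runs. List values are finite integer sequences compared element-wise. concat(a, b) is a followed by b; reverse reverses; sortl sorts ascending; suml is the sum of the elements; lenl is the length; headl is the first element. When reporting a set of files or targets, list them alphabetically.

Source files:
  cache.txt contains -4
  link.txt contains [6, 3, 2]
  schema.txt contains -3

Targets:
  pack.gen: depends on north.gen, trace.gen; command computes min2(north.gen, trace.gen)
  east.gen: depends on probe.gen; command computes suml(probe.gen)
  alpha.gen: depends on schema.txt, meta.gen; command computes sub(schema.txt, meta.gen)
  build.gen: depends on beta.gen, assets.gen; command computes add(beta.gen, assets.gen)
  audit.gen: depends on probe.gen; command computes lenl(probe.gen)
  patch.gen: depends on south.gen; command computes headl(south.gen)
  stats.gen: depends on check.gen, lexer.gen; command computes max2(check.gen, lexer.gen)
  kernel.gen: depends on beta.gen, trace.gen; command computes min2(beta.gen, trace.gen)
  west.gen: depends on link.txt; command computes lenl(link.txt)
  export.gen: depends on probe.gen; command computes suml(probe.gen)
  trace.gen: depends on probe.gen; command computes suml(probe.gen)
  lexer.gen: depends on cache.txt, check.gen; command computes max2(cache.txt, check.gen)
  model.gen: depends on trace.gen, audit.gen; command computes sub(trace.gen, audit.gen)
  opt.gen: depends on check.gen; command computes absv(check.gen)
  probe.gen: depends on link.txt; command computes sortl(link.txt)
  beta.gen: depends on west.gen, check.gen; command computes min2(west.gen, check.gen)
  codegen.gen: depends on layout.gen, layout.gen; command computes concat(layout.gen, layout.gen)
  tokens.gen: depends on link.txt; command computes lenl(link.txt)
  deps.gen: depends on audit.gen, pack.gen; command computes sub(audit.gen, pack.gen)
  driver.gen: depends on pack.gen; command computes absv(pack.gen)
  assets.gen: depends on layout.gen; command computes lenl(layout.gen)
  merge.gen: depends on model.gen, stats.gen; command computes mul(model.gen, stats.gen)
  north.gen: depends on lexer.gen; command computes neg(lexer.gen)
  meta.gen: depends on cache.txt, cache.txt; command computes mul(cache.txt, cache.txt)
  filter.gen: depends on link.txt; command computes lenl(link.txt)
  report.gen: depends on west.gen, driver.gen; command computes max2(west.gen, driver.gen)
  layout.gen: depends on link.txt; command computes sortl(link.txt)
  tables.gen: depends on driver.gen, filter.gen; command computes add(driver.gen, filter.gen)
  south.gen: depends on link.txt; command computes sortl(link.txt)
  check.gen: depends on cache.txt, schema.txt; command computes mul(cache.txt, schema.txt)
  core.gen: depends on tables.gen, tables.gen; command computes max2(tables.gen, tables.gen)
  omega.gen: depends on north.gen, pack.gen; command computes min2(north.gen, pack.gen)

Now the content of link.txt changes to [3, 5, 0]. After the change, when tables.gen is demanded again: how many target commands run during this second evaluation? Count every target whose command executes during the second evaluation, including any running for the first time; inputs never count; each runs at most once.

First evaluation (everything demanded from the output):
  check.gen = mul(-4, -3) = 12
  filter.gen = lenl([6, 3, 2]) = 3
  lexer.gen = max2(-4, 12) = 12
  north.gen = neg(12) = -12
  probe.gen = sortl([6, 3, 2]) = [2, 3, 6]
  trace.gen = suml([2, 3, 6]) = 11
  pack.gen = min2(-12, 11) = -12
  driver.gen = absv(-12) = 12
  tables.gen = add(12, 3) = 15

Propagation after the edit:
  filter.gen: runs — link.txt [6, 3, 2]->[3, 5, 0]; result 3 (same value as before).
  probe.gen: runs — link.txt [6, 3, 2]->[3, 5, 0]; result [0, 3, 5].
  trace.gen: runs — probe.gen [2, 3, 6]->[0, 3, 5]; result 8.
  pack.gen: runs — trace.gen 11->8; result -12 (same value as before).
  driver.gen: checked — values it read are unchanged (pack.gen unchanged); reused cached 12 without running.
  tables.gen: checked — values it read are unchanged (driver.gen unchanged, filter.gen unchanged); reused cached 15 without running.

Key observation: the cutoff stops propagation at driver.gen — its inputs' values are unchanged, so it reuses its cache.

Target commands that run: filter.gen, pack.gen, probe.gen, trace.gen — 4 in total.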